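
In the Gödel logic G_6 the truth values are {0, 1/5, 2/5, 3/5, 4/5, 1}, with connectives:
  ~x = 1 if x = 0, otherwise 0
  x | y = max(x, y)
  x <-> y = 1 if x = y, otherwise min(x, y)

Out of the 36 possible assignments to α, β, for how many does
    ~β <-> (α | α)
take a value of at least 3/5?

8

value 1: 6 assignments (counts)
value 4/5: 1 assignment (counts)
value 3/5: 1 assignment (counts)
value 2/5: 1 assignment
value 1/5: 1 assignment
value 0: 26 assignments
So 8 of the 36 assignments meet the threshold.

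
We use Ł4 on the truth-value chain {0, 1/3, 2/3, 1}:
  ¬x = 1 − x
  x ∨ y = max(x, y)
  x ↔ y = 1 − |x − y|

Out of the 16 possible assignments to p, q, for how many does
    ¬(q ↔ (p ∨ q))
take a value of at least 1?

1

p = 0, q = 0 ↦ 0  <
p = 0, q = 1/3 ↦ 0  <
p = 0, q = 2/3 ↦ 0  <
p = 0, q = 1 ↦ 0  <
p = 1/3, q = 0 ↦ 1/3  <
p = 1/3, q = 1/3 ↦ 0  <
p = 1/3, q = 2/3 ↦ 0  <
p = 1/3, q = 1 ↦ 0  <
p = 2/3, q = 0 ↦ 2/3  <
p = 2/3, q = 1/3 ↦ 1/3  <
p = 2/3, q = 2/3 ↦ 0  <
p = 2/3, q = 1 ↦ 0  <
p = 1, q = 0 ↦ 1  ≥
p = 1, q = 1/3 ↦ 2/3  <
p = 1, q = 2/3 ↦ 1/3  <
p = 1, q = 1 ↦ 0  <
So 1 of the 16 assignments meets the threshold.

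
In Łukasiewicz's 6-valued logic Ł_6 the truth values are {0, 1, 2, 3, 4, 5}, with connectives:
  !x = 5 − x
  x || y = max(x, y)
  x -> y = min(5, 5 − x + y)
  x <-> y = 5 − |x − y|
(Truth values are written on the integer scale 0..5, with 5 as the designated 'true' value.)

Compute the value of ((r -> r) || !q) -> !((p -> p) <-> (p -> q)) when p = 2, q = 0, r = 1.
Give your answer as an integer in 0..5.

2

r -> r = 1 -> 1 = 5
!q = !0 = 5
(r -> r) || !q = 5 || 5 = 5
p -> p = 2 -> 2 = 5
p -> q = 2 -> 0 = 3
(p -> p) <-> (p -> q) = 5 <-> 3 = 3
!((p -> p) <-> (p -> q)) = !3 = 2
((r -> r) || !q) -> !((p -> p) <-> (p -> q)) = 5 -> 2 = 2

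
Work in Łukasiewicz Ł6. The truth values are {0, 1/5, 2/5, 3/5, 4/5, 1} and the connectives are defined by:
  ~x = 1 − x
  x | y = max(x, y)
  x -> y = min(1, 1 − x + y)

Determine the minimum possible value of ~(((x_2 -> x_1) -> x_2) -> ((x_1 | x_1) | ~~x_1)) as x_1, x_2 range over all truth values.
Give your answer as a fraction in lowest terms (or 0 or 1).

Take x_1 = 0, x_2 = 0:
x_2 -> x_1 = 0 -> 0 = 1
(x_2 -> x_1) -> x_2 = 1 -> 0 = 0
x_1 | x_1 = 0 | 0 = 0
~x_1 = ~0 = 1
~~x_1 = ~1 = 0
(x_1 | x_1) | ~~x_1 = 0 | 0 = 0
((x_2 -> x_1) -> x_2) -> ((x_1 | x_1) | ~~x_1) = 0 -> 0 = 1
~(((x_2 -> x_1) -> x_2) -> ((x_1 | x_1) | ~~x_1)) = ~1 = 0
No assignment yields a value below 0, so this is the minimum.

0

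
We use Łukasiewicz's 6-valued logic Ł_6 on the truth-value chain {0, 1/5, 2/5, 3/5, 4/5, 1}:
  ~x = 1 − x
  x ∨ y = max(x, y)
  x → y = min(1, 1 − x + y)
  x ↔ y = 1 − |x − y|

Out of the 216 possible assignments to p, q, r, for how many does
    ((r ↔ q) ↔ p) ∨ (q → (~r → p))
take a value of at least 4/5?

207

value 1: 187 assignments (counts)
value 4/5: 20 assignments (counts)
value 3/5: 9 assignments
So 207 of the 216 assignments meet the threshold.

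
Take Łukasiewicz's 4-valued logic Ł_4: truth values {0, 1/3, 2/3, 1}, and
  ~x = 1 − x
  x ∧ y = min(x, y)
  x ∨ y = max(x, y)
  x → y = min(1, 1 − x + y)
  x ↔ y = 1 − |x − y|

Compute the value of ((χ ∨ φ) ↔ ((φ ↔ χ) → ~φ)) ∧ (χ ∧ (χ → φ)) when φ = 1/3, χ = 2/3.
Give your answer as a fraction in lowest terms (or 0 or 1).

2/3

χ ∨ φ = 2/3 ∨ 1/3 = 2/3
φ ↔ χ = 1/3 ↔ 2/3 = 2/3
~φ = ~1/3 = 2/3
(φ ↔ χ) → ~φ = 2/3 → 2/3 = 1
(χ ∨ φ) ↔ ((φ ↔ χ) → ~φ) = 2/3 ↔ 1 = 2/3
χ → φ = 2/3 → 1/3 = 2/3
χ ∧ (χ → φ) = 2/3 ∧ 2/3 = 2/3
((χ ∨ φ) ↔ ((φ ↔ χ) → ~φ)) ∧ (χ ∧ (χ → φ)) = 2/3 ∧ 2/3 = 2/3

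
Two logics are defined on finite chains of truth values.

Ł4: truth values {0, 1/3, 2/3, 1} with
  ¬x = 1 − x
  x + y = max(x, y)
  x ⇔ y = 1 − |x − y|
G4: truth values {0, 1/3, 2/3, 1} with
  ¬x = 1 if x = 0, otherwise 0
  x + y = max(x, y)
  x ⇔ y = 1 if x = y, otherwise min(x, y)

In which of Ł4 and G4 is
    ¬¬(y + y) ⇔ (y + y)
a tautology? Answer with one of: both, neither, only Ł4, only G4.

In Ł4: every assignment gives 1 — tautology.
In G4: at y = 1/3 the value is 1/3 — not a tautology.

only Ł4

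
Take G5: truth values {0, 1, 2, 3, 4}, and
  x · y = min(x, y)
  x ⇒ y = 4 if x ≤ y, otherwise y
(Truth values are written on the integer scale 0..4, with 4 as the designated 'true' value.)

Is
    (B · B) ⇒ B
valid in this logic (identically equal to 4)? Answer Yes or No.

B = 0 ↦ 4
B = 1 ↦ 4
B = 2 ↦ 4
B = 3 ↦ 4
B = 4 ↦ 4
Every assignment gives a value ≥ 4.

Yes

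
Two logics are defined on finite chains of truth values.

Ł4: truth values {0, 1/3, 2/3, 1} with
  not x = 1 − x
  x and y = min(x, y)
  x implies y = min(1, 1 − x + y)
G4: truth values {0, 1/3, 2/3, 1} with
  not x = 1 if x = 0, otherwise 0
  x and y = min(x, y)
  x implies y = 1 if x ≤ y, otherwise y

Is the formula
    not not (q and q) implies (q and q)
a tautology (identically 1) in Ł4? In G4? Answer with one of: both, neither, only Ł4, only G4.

In Ł4: every assignment gives 1 — tautology.
In G4: at q = 1/3 the value is 1/3 — not a tautology.

only Ł4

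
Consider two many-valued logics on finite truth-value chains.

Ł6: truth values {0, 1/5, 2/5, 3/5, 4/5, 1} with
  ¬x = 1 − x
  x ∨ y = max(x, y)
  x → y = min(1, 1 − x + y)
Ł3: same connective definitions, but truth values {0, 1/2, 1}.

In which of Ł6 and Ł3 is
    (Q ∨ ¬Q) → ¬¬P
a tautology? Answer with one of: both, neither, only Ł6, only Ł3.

In Ł6: at P = 0, Q = 0 the value is 0 — not a tautology.
In Ł3: at P = 0, Q = 0 the value is 0 — not a tautology.

neither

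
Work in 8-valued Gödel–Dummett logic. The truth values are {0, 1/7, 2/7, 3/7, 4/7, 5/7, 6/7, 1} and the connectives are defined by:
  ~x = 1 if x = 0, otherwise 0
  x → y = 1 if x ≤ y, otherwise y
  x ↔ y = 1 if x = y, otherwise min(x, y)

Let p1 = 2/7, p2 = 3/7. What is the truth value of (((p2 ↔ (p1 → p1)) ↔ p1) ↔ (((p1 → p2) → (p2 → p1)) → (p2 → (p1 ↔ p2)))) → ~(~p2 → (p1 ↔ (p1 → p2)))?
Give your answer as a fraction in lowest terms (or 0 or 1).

0

p1 → p1 = 2/7 → 2/7 = 1
p2 ↔ (p1 → p1) = 3/7 ↔ 1 = 3/7
(p2 ↔ (p1 → p1)) ↔ p1 = 3/7 ↔ 2/7 = 2/7
p1 → p2 = 2/7 → 3/7 = 1
p2 → p1 = 3/7 → 2/7 = 2/7
(p1 → p2) → (p2 → p1) = 1 → 2/7 = 2/7
p1 ↔ p2 = 2/7 ↔ 3/7 = 2/7
p2 → (p1 ↔ p2) = 3/7 → 2/7 = 2/7
((p1 → p2) → (p2 → p1)) → (p2 → (p1 ↔ p2)) = 2/7 → 2/7 = 1
((p2 ↔ (p1 → p1)) ↔ p1) ↔ (((p1 → p2) → (p2 → p1)) → (p2 → (p1 ↔ p2))) = 2/7 ↔ 1 = 2/7
~p2 = ~3/7 = 0
p1 → p2 = 2/7 → 3/7 = 1
p1 ↔ (p1 → p2) = 2/7 ↔ 1 = 2/7
~p2 → (p1 ↔ (p1 → p2)) = 0 → 2/7 = 1
~(~p2 → (p1 ↔ (p1 → p2))) = ~1 = 0
(((p2 ↔ (p1 → p1)) ↔ p1) ↔ (((p1 → p2) → (p2 → p1)) → (p2 → (p1 ↔ p2)))) → ~(~p2 → (p1 ↔ (p1 → p2))) = 2/7 → 0 = 0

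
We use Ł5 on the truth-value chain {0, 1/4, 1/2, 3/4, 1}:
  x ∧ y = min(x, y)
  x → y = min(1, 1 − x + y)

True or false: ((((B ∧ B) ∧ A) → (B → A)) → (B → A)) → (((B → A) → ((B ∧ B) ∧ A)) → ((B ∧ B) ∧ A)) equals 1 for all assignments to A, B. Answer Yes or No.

At A = 3/4, B = 3/4, for instance:
B ∧ B = 3/4 ∧ 3/4 = 3/4
(B ∧ B) ∧ A = 3/4 ∧ 3/4 = 3/4
B → A = 3/4 → 3/4 = 1
((B ∧ B) ∧ A) → (B → A) = 3/4 → 1 = 1
(((B ∧ B) ∧ A) → (B → A)) → (B → A) = 1 → 1 = 1
(B → A) → ((B ∧ B) ∧ A) = 1 → 3/4 = 3/4
((B → A) → ((B ∧ B) ∧ A)) → ((B ∧ B) ∧ A) = 3/4 → 3/4 = 1
((((B ∧ B) ∧ A) → (B → A)) → (B → A)) → (((B → A) → ((B ∧ B) ∧ A)) → ((B ∧ B) ∧ A)) = 1 → 1 = 1
and checking the remaining 24 assignments likewise gives ≥ 1 in every case.

Yes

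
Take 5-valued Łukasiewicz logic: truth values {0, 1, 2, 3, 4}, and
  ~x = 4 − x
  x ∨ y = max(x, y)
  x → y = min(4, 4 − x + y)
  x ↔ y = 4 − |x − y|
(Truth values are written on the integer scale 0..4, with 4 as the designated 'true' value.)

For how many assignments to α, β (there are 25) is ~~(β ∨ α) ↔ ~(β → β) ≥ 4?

1

value 4: 1 assignment (counts)
value 3: 3 assignments
value 2: 5 assignments
value 1: 7 assignments
value 0: 9 assignments
So 1 of the 25 assignments meets the threshold.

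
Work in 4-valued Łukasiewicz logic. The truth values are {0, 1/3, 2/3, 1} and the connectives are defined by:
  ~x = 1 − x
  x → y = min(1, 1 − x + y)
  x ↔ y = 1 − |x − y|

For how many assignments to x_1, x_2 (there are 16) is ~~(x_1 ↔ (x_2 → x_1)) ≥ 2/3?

x_1 = 0, x_2 = 0 ↦ 0  <
x_1 = 0, x_2 = 1/3 ↦ 1/3  <
x_1 = 0, x_2 = 2/3 ↦ 2/3  ≥
x_1 = 0, x_2 = 1 ↦ 1  ≥
x_1 = 1/3, x_2 = 0 ↦ 1/3  <
x_1 = 1/3, x_2 = 1/3 ↦ 1/3  <
x_1 = 1/3, x_2 = 2/3 ↦ 2/3  ≥
x_1 = 1/3, x_2 = 1 ↦ 1  ≥
x_1 = 2/3, x_2 = 0 ↦ 2/3  ≥
x_1 = 2/3, x_2 = 1/3 ↦ 2/3  ≥
x_1 = 2/3, x_2 = 2/3 ↦ 2/3  ≥
x_1 = 2/3, x_2 = 1 ↦ 1  ≥
x_1 = 1, x_2 = 0 ↦ 1  ≥
x_1 = 1, x_2 = 1/3 ↦ 1  ≥
x_1 = 1, x_2 = 2/3 ↦ 1  ≥
x_1 = 1, x_2 = 1 ↦ 1  ≥
So 12 of the 16 assignments meet the threshold.

12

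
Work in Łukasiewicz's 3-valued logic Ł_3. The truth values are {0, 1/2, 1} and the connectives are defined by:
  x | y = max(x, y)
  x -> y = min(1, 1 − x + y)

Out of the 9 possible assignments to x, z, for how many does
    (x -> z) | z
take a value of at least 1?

6

x = 0, z = 0 ↦ 1  ≥
x = 0, z = 1/2 ↦ 1  ≥
x = 0, z = 1 ↦ 1  ≥
x = 1/2, z = 0 ↦ 1/2  <
x = 1/2, z = 1/2 ↦ 1  ≥
x = 1/2, z = 1 ↦ 1  ≥
x = 1, z = 0 ↦ 0  <
x = 1, z = 1/2 ↦ 1/2  <
x = 1, z = 1 ↦ 1  ≥
So 6 of the 9 assignments meet the threshold.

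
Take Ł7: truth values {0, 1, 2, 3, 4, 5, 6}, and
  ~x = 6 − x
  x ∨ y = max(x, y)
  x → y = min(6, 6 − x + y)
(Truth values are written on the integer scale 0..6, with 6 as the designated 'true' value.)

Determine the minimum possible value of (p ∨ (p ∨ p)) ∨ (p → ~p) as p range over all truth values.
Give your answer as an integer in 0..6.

Take p = 4:
p ∨ p = 4 ∨ 4 = 4
p ∨ (p ∨ p) = 4 ∨ 4 = 4
~p = ~4 = 2
p → ~p = 4 → 2 = 4
(p ∨ (p ∨ p)) ∨ (p → ~p) = 4 ∨ 4 = 4
No assignment yields a value below 4, so this is the minimum.

4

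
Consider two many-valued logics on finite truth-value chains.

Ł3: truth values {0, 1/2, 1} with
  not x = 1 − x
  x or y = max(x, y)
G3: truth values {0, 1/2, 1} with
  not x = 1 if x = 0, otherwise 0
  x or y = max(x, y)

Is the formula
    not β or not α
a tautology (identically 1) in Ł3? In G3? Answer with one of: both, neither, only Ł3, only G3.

In Ł3: at α = 1/2, β = 1/2 the value is 1/2 — not a tautology.
In G3: at α = 1/2, β = 1/2 the value is 0 — not a tautology.

neither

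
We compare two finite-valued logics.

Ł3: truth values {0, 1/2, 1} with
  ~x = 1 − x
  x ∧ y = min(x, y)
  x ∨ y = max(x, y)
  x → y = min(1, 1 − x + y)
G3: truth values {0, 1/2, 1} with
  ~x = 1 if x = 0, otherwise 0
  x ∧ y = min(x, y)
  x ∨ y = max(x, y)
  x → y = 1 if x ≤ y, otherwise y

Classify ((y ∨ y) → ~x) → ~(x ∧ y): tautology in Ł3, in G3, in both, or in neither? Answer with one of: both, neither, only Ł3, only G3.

only G3

In Ł3: at x = 1/2, y = 1/2 the value is 1/2 — not a tautology.
In G3: every assignment gives 1 — tautology.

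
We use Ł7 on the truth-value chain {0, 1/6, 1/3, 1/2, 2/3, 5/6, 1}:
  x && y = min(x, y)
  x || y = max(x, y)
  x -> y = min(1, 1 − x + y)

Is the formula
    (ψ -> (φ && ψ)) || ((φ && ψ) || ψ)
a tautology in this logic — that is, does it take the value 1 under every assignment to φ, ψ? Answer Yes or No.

Counterexample: take φ = 0, ψ = 1/6.
φ && ψ = 0 && 1/6 = 0
ψ -> (φ && ψ) = 1/6 -> 0 = 5/6
φ && ψ = 0 && 1/6 = 0
(φ && ψ) || ψ = 0 || 1/6 = 1/6
(ψ -> (φ && ψ)) || ((φ && ψ) || ψ) = 5/6 || 1/6 = 5/6
This gives 5/6 ≠ 1.

No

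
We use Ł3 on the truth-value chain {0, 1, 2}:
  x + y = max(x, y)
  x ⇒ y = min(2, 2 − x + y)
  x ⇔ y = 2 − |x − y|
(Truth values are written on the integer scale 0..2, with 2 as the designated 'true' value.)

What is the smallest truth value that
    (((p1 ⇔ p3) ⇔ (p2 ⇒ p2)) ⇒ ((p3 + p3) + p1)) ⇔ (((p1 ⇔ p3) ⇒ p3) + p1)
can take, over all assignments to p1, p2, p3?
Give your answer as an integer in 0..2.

Take p1 = 1, p2 = 0, p3 = 0:
p1 ⇔ p3 = 1 ⇔ 0 = 1
p2 ⇒ p2 = 0 ⇒ 0 = 2
(p1 ⇔ p3) ⇔ (p2 ⇒ p2) = 1 ⇔ 2 = 1
p3 + p3 = 0 + 0 = 0
(p3 + p3) + p1 = 0 + 1 = 1
((p1 ⇔ p3) ⇔ (p2 ⇒ p2)) ⇒ ((p3 + p3) + p1) = 1 ⇒ 1 = 2
p1 ⇔ p3 = 1 ⇔ 0 = 1
(p1 ⇔ p3) ⇒ p3 = 1 ⇒ 0 = 1
((p1 ⇔ p3) ⇒ p3) + p1 = 1 + 1 = 1
(((p1 ⇔ p3) ⇔ (p2 ⇒ p2)) ⇒ ((p3 + p3) + p1)) ⇔ (((p1 ⇔ p3) ⇒ p3) + p1) = 2 ⇔ 1 = 1
No assignment yields a value below 1, so this is the minimum.

1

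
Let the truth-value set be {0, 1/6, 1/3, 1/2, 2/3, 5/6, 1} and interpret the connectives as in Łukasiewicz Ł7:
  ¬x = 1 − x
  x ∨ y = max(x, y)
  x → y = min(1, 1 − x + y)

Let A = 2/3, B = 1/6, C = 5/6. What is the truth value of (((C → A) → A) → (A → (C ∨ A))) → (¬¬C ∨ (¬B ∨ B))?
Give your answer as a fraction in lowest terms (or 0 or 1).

C → A = 5/6 → 2/3 = 5/6
(C → A) → A = 5/6 → 2/3 = 5/6
C ∨ A = 5/6 ∨ 2/3 = 5/6
A → (C ∨ A) = 2/3 → 5/6 = 1
((C → A) → A) → (A → (C ∨ A)) = 5/6 → 1 = 1
¬C = ¬5/6 = 1/6
¬¬C = ¬1/6 = 5/6
¬B = ¬1/6 = 5/6
¬B ∨ B = 5/6 ∨ 1/6 = 5/6
¬¬C ∨ (¬B ∨ B) = 5/6 ∨ 5/6 = 5/6
(((C → A) → A) → (A → (C ∨ A))) → (¬¬C ∨ (¬B ∨ B)) = 1 → 5/6 = 5/6

5/6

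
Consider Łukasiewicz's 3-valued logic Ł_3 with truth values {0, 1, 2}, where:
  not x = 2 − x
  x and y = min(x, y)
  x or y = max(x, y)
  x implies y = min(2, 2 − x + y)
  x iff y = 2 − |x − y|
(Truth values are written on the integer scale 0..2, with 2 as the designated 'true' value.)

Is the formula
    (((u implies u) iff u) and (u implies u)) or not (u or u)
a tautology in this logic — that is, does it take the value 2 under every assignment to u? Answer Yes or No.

Counterexample: take u = 1.
u implies u = 1 implies 1 = 2
(u implies u) iff u = 2 iff 1 = 1
u implies u = 1 implies 1 = 2
((u implies u) iff u) and (u implies u) = 1 and 2 = 1
u or u = 1 or 1 = 1
not (u or u) = not 1 = 1
(((u implies u) iff u) and (u implies u)) or not (u or u) = 1 or 1 = 1
This gives 1 ≠ 2.

No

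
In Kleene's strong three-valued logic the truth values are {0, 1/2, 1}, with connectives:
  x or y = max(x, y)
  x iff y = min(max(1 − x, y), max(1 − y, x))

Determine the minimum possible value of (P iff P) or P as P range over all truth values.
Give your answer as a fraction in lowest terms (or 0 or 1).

1/2

Take P = 1/2:
P iff P = 1/2 iff 1/2 = 1/2
(P iff P) or P = 1/2 or 1/2 = 1/2
No assignment yields a value below 1/2, so this is the minimum.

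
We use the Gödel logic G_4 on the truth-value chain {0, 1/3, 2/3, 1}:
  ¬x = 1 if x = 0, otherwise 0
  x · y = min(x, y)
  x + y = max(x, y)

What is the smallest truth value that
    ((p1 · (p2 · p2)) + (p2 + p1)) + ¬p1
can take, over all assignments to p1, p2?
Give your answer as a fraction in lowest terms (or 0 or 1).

1/3

Take p1 = 1/3, p2 = 0:
p2 · p2 = 0 · 0 = 0
p1 · (p2 · p2) = 1/3 · 0 = 0
p2 + p1 = 0 + 1/3 = 1/3
(p1 · (p2 · p2)) + (p2 + p1) = 0 + 1/3 = 1/3
¬p1 = ¬1/3 = 0
((p1 · (p2 · p2)) + (p2 + p1)) + ¬p1 = 1/3 + 0 = 1/3
No assignment yields a value below 1/3, so this is the minimum.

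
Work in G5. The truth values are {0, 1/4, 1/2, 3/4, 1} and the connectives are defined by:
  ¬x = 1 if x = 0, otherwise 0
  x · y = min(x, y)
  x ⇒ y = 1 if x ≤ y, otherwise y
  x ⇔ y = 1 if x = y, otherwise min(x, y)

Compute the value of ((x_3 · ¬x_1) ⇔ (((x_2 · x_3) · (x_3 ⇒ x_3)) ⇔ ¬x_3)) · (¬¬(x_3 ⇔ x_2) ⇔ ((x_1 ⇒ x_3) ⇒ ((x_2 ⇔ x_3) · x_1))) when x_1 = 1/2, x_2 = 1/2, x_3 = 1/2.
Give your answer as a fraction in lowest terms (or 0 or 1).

1/2

¬x_1 = ¬1/2 = 0
x_3 · ¬x_1 = 1/2 · 0 = 0
x_2 · x_3 = 1/2 · 1/2 = 1/2
x_3 ⇒ x_3 = 1/2 ⇒ 1/2 = 1
(x_2 · x_3) · (x_3 ⇒ x_3) = 1/2 · 1 = 1/2
¬x_3 = ¬1/2 = 0
((x_2 · x_3) · (x_3 ⇒ x_3)) ⇔ ¬x_3 = 1/2 ⇔ 0 = 0
(x_3 · ¬x_1) ⇔ (((x_2 · x_3) · (x_3 ⇒ x_3)) ⇔ ¬x_3) = 0 ⇔ 0 = 1
x_3 ⇔ x_2 = 1/2 ⇔ 1/2 = 1
¬(x_3 ⇔ x_2) = ¬1 = 0
¬¬(x_3 ⇔ x_2) = ¬0 = 1
x_1 ⇒ x_3 = 1/2 ⇒ 1/2 = 1
x_2 ⇔ x_3 = 1/2 ⇔ 1/2 = 1
(x_2 ⇔ x_3) · x_1 = 1 · 1/2 = 1/2
(x_1 ⇒ x_3) ⇒ ((x_2 ⇔ x_3) · x_1) = 1 ⇒ 1/2 = 1/2
¬¬(x_3 ⇔ x_2) ⇔ ((x_1 ⇒ x_3) ⇒ ((x_2 ⇔ x_3) · x_1)) = 1 ⇔ 1/2 = 1/2
((x_3 · ¬x_1) ⇔ (((x_2 · x_3) · (x_3 ⇒ x_3)) ⇔ ¬x_3)) · (¬¬(x_3 ⇔ x_2) ⇔ ((x_1 ⇒ x_3) ⇒ ((x_2 ⇔ x_3) · x_1))) = 1 · 1/2 = 1/2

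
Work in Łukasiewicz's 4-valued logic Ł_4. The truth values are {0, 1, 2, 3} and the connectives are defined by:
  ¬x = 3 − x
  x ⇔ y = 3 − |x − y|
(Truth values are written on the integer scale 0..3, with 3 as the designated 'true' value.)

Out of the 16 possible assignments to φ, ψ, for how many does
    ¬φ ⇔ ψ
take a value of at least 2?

φ = 0, ψ = 0 ↦ 0  <
φ = 0, ψ = 1 ↦ 1  <
φ = 0, ψ = 2 ↦ 2  ≥
φ = 0, ψ = 3 ↦ 3  ≥
φ = 1, ψ = 0 ↦ 1  <
φ = 1, ψ = 1 ↦ 2  ≥
φ = 1, ψ = 2 ↦ 3  ≥
φ = 1, ψ = 3 ↦ 2  ≥
φ = 2, ψ = 0 ↦ 2  ≥
φ = 2, ψ = 1 ↦ 3  ≥
φ = 2, ψ = 2 ↦ 2  ≥
φ = 2, ψ = 3 ↦ 1  <
φ = 3, ψ = 0 ↦ 3  ≥
φ = 3, ψ = 1 ↦ 2  ≥
φ = 3, ψ = 2 ↦ 1  <
φ = 3, ψ = 3 ↦ 0  <
So 10 of the 16 assignments meet the threshold.

10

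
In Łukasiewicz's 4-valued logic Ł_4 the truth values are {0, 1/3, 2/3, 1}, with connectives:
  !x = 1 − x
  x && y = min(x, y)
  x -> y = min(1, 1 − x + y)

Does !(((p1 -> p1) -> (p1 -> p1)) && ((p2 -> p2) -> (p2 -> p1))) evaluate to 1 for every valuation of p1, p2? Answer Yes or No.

Counterexample: take p1 = 0, p2 = 0.
p1 -> p1 = 0 -> 0 = 1
p1 -> p1 = 0 -> 0 = 1
(p1 -> p1) -> (p1 -> p1) = 1 -> 1 = 1
p2 -> p2 = 0 -> 0 = 1
p2 -> p1 = 0 -> 0 = 1
(p2 -> p2) -> (p2 -> p1) = 1 -> 1 = 1
((p1 -> p1) -> (p1 -> p1)) && ((p2 -> p2) -> (p2 -> p1)) = 1 && 1 = 1
!(((p1 -> p1) -> (p1 -> p1)) && ((p2 -> p2) -> (p2 -> p1))) = !1 = 0
This gives 0 ≠ 1.

No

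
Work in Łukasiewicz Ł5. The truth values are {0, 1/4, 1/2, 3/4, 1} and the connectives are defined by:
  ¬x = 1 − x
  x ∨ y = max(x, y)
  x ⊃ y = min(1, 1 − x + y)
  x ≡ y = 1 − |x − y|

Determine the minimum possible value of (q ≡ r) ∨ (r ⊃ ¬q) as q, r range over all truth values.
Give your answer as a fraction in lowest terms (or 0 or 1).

1/2

Take q = 1/2, r = 1:
q ≡ r = 1/2 ≡ 1 = 1/2
¬q = ¬1/2 = 1/2
r ⊃ ¬q = 1 ⊃ 1/2 = 1/2
(q ≡ r) ∨ (r ⊃ ¬q) = 1/2 ∨ 1/2 = 1/2
No assignment yields a value below 1/2, so this is the minimum.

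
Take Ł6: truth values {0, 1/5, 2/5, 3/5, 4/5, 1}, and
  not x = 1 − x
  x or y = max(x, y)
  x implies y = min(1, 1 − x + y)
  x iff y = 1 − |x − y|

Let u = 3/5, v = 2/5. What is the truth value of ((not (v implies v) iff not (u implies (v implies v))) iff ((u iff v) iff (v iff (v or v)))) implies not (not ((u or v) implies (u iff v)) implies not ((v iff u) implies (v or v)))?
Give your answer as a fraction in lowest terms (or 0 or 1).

v implies v = 2/5 implies 2/5 = 1
not (v implies v) = not 1 = 0
v implies v = 2/5 implies 2/5 = 1
u implies (v implies v) = 3/5 implies 1 = 1
not (u implies (v implies v)) = not 1 = 0
not (v implies v) iff not (u implies (v implies v)) = 0 iff 0 = 1
u iff v = 3/5 iff 2/5 = 4/5
v or v = 2/5 or 2/5 = 2/5
v iff (v or v) = 2/5 iff 2/5 = 1
(u iff v) iff (v iff (v or v)) = 4/5 iff 1 = 4/5
(not (v implies v) iff not (u implies (v implies v))) iff ((u iff v) iff (v iff (v or v))) = 1 iff 4/5 = 4/5
u or v = 3/5 or 2/5 = 3/5
u iff v = 3/5 iff 2/5 = 4/5
(u or v) implies (u iff v) = 3/5 implies 4/5 = 1
not ((u or v) implies (u iff v)) = not 1 = 0
v iff u = 2/5 iff 3/5 = 4/5
v or v = 2/5 or 2/5 = 2/5
(v iff u) implies (v or v) = 4/5 implies 2/5 = 3/5
not ((v iff u) implies (v or v)) = not 3/5 = 2/5
not ((u or v) implies (u iff v)) implies not ((v iff u) implies (v or v)) = 0 implies 2/5 = 1
not (not ((u or v) implies (u iff v)) implies not ((v iff u) implies (v or v))) = not 1 = 0
((not (v implies v) iff not (u implies (v implies v))) iff ((u iff v) iff (v iff (v or v)))) implies not (not ((u or v) implies (u iff v)) implies not ((v iff u) implies (v or v))) = 4/5 implies 0 = 1/5

1/5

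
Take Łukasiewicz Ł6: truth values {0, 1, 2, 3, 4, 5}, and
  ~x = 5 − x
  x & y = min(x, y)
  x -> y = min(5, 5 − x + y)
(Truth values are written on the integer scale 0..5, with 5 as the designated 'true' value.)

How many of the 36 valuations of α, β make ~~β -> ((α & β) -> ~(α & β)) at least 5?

31

value 5: 31 assignments (counts)
value 4: 1 assignment
value 3: 2 assignments
value 2: 1 assignment
value 0: 1 assignment
So 31 of the 36 assignments meet the threshold.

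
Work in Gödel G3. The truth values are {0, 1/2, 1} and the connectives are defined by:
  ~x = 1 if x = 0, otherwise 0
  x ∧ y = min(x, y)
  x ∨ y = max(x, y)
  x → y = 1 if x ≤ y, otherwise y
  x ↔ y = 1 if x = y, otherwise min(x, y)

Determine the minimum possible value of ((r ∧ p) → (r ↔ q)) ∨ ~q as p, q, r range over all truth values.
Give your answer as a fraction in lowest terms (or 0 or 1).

1/2

Take p = 1, q = 1/2, r = 1:
r ∧ p = 1 ∧ 1 = 1
r ↔ q = 1 ↔ 1/2 = 1/2
(r ∧ p) → (r ↔ q) = 1 → 1/2 = 1/2
~q = ~1/2 = 0
((r ∧ p) → (r ↔ q)) ∨ ~q = 1/2 ∨ 0 = 1/2
No assignment yields a value below 1/2, so this is the minimum.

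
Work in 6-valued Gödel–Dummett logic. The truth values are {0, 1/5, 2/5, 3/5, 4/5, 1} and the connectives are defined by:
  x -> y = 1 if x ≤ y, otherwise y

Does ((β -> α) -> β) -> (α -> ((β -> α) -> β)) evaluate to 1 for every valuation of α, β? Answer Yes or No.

At α = 1/5, β = 2/5, for instance:
β -> α = 2/5 -> 1/5 = 1/5
(β -> α) -> β = 1/5 -> 2/5 = 1
α -> ((β -> α) -> β) = 1/5 -> 1 = 1
((β -> α) -> β) -> (α -> ((β -> α) -> β)) = 1 -> 1 = 1
and checking the remaining 35 assignments likewise gives ≥ 1 in every case.

Yes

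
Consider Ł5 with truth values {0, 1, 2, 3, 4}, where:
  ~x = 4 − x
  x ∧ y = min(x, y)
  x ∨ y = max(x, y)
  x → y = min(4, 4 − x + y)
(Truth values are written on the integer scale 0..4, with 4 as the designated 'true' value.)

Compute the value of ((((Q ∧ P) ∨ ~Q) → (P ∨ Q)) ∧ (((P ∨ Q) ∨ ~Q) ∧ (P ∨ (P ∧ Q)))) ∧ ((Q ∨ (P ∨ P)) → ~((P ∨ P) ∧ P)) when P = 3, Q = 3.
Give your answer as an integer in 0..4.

2

Q ∧ P = 3 ∧ 3 = 3
~Q = ~3 = 1
(Q ∧ P) ∨ ~Q = 3 ∨ 1 = 3
P ∨ Q = 3 ∨ 3 = 3
((Q ∧ P) ∨ ~Q) → (P ∨ Q) = 3 → 3 = 4
P ∨ Q = 3 ∨ 3 = 3
~Q = ~3 = 1
(P ∨ Q) ∨ ~Q = 3 ∨ 1 = 3
P ∧ Q = 3 ∧ 3 = 3
P ∨ (P ∧ Q) = 3 ∨ 3 = 3
((P ∨ Q) ∨ ~Q) ∧ (P ∨ (P ∧ Q)) = 3 ∧ 3 = 3
(((Q ∧ P) ∨ ~Q) → (P ∨ Q)) ∧ (((P ∨ Q) ∨ ~Q) ∧ (P ∨ (P ∧ Q))) = 4 ∧ 3 = 3
P ∨ P = 3 ∨ 3 = 3
Q ∨ (P ∨ P) = 3 ∨ 3 = 3
P ∨ P = 3 ∨ 3 = 3
(P ∨ P) ∧ P = 3 ∧ 3 = 3
~((P ∨ P) ∧ P) = ~3 = 1
(Q ∨ (P ∨ P)) → ~((P ∨ P) ∧ P) = 3 → 1 = 2
((((Q ∧ P) ∨ ~Q) → (P ∨ Q)) ∧ (((P ∨ Q) ∨ ~Q) ∧ (P ∨ (P ∧ Q)))) ∧ ((Q ∨ (P ∨ P)) → ~((P ∨ P) ∧ P)) = 3 ∧ 2 = 2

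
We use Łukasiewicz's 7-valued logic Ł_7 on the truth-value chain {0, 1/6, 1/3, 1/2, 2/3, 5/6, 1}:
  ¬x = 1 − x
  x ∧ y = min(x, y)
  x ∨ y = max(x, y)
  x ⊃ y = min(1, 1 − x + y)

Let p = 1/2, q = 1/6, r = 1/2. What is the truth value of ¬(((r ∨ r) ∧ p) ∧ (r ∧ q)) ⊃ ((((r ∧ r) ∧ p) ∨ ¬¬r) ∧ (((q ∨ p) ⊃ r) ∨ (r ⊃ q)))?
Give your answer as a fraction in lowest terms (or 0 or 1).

r ∨ r = 1/2 ∨ 1/2 = 1/2
(r ∨ r) ∧ p = 1/2 ∧ 1/2 = 1/2
r ∧ q = 1/2 ∧ 1/6 = 1/6
((r ∨ r) ∧ p) ∧ (r ∧ q) = 1/2 ∧ 1/6 = 1/6
¬(((r ∨ r) ∧ p) ∧ (r ∧ q)) = ¬1/6 = 5/6
r ∧ r = 1/2 ∧ 1/2 = 1/2
(r ∧ r) ∧ p = 1/2 ∧ 1/2 = 1/2
¬r = ¬1/2 = 1/2
¬¬r = ¬1/2 = 1/2
((r ∧ r) ∧ p) ∨ ¬¬r = 1/2 ∨ 1/2 = 1/2
q ∨ p = 1/6 ∨ 1/2 = 1/2
(q ∨ p) ⊃ r = 1/2 ⊃ 1/2 = 1
r ⊃ q = 1/2 ⊃ 1/6 = 2/3
((q ∨ p) ⊃ r) ∨ (r ⊃ q) = 1 ∨ 2/3 = 1
(((r ∧ r) ∧ p) ∨ ¬¬r) ∧ (((q ∨ p) ⊃ r) ∨ (r ⊃ q)) = 1/2 ∧ 1 = 1/2
¬(((r ∨ r) ∧ p) ∧ (r ∧ q)) ⊃ ((((r ∧ r) ∧ p) ∨ ¬¬r) ∧ (((q ∨ p) ⊃ r) ∨ (r ⊃ q))) = 5/6 ⊃ 1/2 = 2/3

2/3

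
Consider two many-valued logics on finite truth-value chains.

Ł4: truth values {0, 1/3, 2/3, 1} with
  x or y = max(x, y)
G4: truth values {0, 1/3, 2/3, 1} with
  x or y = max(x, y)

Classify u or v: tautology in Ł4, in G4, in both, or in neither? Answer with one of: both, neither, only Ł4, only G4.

In Ł4: at u = 0, v = 0 the value is 0 — not a tautology.
In G4: at u = 0, v = 0 the value is 0 — not a tautology.

neither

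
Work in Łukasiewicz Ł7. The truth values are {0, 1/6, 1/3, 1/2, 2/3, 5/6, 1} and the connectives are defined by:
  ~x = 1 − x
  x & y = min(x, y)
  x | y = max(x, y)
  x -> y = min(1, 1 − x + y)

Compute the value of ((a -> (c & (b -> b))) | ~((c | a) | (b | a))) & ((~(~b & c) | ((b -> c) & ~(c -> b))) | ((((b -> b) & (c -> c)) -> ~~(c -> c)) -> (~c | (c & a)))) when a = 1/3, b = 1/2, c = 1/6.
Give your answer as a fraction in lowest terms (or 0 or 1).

b -> b = 1/2 -> 1/2 = 1
c & (b -> b) = 1/6 & 1 = 1/6
a -> (c & (b -> b)) = 1/3 -> 1/6 = 5/6
c | a = 1/6 | 1/3 = 1/3
b | a = 1/2 | 1/3 = 1/2
(c | a) | (b | a) = 1/3 | 1/2 = 1/2
~((c | a) | (b | a)) = ~1/2 = 1/2
(a -> (c & (b -> b))) | ~((c | a) | (b | a)) = 5/6 | 1/2 = 5/6
~b = ~1/2 = 1/2
~b & c = 1/2 & 1/6 = 1/6
~(~b & c) = ~1/6 = 5/6
b -> c = 1/2 -> 1/6 = 2/3
c -> b = 1/6 -> 1/2 = 1
~(c -> b) = ~1 = 0
(b -> c) & ~(c -> b) = 2/3 & 0 = 0
~(~b & c) | ((b -> c) & ~(c -> b)) = 5/6 | 0 = 5/6
b -> b = 1/2 -> 1/2 = 1
c -> c = 1/6 -> 1/6 = 1
(b -> b) & (c -> c) = 1 & 1 = 1
c -> c = 1/6 -> 1/6 = 1
~(c -> c) = ~1 = 0
~~(c -> c) = ~0 = 1
((b -> b) & (c -> c)) -> ~~(c -> c) = 1 -> 1 = 1
~c = ~1/6 = 5/6
c & a = 1/6 & 1/3 = 1/6
~c | (c & a) = 5/6 | 1/6 = 5/6
(((b -> b) & (c -> c)) -> ~~(c -> c)) -> (~c | (c & a)) = 1 -> 5/6 = 5/6
(~(~b & c) | ((b -> c) & ~(c -> b))) | ((((b -> b) & (c -> c)) -> ~~(c -> c)) -> (~c | (c & a))) = 5/6 | 5/6 = 5/6
((a -> (c & (b -> b))) | ~((c | a) | (b | a))) & ((~(~b & c) | ((b -> c) & ~(c -> b))) | ((((b -> b) & (c -> c)) -> ~~(c -> c)) -> (~c | (c & a)))) = 5/6 & 5/6 = 5/6

5/6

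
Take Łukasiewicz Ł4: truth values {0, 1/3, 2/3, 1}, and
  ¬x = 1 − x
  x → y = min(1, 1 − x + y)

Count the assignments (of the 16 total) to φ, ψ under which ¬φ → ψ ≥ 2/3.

φ = 0, ψ = 0 ↦ 0  <
φ = 0, ψ = 1/3 ↦ 1/3  <
φ = 0, ψ = 2/3 ↦ 2/3  ≥
φ = 0, ψ = 1 ↦ 1  ≥
φ = 1/3, ψ = 0 ↦ 1/3  <
φ = 1/3, ψ = 1/3 ↦ 2/3  ≥
φ = 1/3, ψ = 2/3 ↦ 1  ≥
φ = 1/3, ψ = 1 ↦ 1  ≥
φ = 2/3, ψ = 0 ↦ 2/3  ≥
φ = 2/3, ψ = 1/3 ↦ 1  ≥
φ = 2/3, ψ = 2/3 ↦ 1  ≥
φ = 2/3, ψ = 1 ↦ 1  ≥
φ = 1, ψ = 0 ↦ 1  ≥
φ = 1, ψ = 1/3 ↦ 1  ≥
φ = 1, ψ = 2/3 ↦ 1  ≥
φ = 1, ψ = 1 ↦ 1  ≥
So 13 of the 16 assignments meet the threshold.

13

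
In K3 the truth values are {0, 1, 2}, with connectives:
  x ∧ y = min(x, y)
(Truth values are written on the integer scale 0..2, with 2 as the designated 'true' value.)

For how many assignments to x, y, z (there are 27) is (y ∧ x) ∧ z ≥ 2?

1

value 2: 1 assignment (counts)
value 1: 7 assignments
value 0: 19 assignments
So 1 of the 27 assignments meets the threshold.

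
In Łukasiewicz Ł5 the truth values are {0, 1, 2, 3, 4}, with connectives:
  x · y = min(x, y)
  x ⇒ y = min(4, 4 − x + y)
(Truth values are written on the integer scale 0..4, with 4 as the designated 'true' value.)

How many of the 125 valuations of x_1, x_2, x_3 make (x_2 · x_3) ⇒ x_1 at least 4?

95

value 4: 95 assignments (counts)
value 3: 16 assignments
value 2: 9 assignments
value 1: 4 assignments
value 0: 1 assignment
So 95 of the 125 assignments meet the threshold.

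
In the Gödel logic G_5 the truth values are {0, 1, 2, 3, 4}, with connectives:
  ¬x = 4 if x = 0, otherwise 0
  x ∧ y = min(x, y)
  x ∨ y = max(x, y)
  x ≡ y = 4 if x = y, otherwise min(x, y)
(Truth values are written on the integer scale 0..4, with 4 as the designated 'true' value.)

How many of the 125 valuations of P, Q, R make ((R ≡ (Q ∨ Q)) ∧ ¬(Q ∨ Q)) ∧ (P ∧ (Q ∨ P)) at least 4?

value 4: 1 assignment (counts)
value 3: 1 assignment
value 2: 1 assignment
value 1: 1 assignment
value 0: 121 assignments
So 1 of the 125 assignments meets the threshold.

1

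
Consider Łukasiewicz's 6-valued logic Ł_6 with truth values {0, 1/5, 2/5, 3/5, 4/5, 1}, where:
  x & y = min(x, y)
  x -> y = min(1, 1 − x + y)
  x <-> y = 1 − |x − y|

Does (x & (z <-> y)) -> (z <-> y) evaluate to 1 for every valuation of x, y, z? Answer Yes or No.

At x = 2/5, y = 0, z = 2/5, for instance:
z <-> y = 2/5 <-> 0 = 3/5
x & (z <-> y) = 2/5 & 3/5 = 2/5
(x & (z <-> y)) -> (z <-> y) = 2/5 -> 3/5 = 1
and checking the remaining 215 assignments likewise gives ≥ 1 in every case.

Yes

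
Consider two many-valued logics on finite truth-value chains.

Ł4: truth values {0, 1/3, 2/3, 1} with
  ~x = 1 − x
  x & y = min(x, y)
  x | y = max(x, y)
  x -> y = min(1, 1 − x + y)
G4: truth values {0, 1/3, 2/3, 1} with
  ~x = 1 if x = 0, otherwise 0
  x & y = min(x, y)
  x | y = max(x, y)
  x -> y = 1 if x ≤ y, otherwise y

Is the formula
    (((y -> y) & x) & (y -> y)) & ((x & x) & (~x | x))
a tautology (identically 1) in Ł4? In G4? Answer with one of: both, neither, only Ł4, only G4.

neither

In Ł4: at x = 0, y = 0 the value is 0 — not a tautology.
In G4: at x = 0, y = 0 the value is 0 — not a tautology.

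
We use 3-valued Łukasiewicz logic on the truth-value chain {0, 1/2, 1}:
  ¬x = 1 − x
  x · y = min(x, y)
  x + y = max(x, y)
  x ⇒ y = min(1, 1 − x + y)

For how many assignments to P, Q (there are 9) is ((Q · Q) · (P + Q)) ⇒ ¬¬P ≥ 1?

P = 0, Q = 0 ↦ 1  ≥
P = 0, Q = 1/2 ↦ 1/2  <
P = 0, Q = 1 ↦ 0  <
P = 1/2, Q = 0 ↦ 1  ≥
P = 1/2, Q = 1/2 ↦ 1  ≥
P = 1/2, Q = 1 ↦ 1/2  <
P = 1, Q = 0 ↦ 1  ≥
P = 1, Q = 1/2 ↦ 1  ≥
P = 1, Q = 1 ↦ 1  ≥
So 6 of the 9 assignments meet the threshold.

6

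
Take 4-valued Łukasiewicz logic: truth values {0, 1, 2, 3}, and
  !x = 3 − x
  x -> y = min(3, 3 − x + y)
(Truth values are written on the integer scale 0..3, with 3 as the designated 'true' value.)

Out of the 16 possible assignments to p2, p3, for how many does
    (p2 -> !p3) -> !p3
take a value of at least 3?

7

p2 = 0, p3 = 0 ↦ 3  ≥
p2 = 0, p3 = 1 ↦ 2  <
p2 = 0, p3 = 2 ↦ 1  <
p2 = 0, p3 = 3 ↦ 0  <
p2 = 1, p3 = 0 ↦ 3  ≥
p2 = 1, p3 = 1 ↦ 2  <
p2 = 1, p3 = 2 ↦ 1  <
p2 = 1, p3 = 3 ↦ 1  <
p2 = 2, p3 = 0 ↦ 3  ≥
p2 = 2, p3 = 1 ↦ 2  <
p2 = 2, p3 = 2 ↦ 2  <
p2 = 2, p3 = 3 ↦ 2  <
p2 = 3, p3 = 0 ↦ 3  ≥
p2 = 3, p3 = 1 ↦ 3  ≥
p2 = 3, p3 = 2 ↦ 3  ≥
p2 = 3, p3 = 3 ↦ 3  ≥
So 7 of the 16 assignments meet the threshold.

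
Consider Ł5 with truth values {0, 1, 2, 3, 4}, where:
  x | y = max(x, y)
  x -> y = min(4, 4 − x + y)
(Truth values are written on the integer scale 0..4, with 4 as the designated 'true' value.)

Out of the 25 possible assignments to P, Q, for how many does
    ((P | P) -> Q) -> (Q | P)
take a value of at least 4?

13

value 4: 13 assignments (counts)
value 3: 5 assignments
value 2: 4 assignments
value 1: 2 assignments
value 0: 1 assignment
So 13 of the 25 assignments meet the threshold.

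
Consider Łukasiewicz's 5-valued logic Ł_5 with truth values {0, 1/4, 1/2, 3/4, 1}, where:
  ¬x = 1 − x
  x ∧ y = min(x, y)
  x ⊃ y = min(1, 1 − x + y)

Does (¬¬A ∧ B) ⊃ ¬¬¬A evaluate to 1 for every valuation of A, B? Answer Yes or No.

Counterexample: take A = 3/4, B = 1/2.
¬A = ¬3/4 = 1/4
¬¬A = ¬1/4 = 3/4
¬¬A ∧ B = 3/4 ∧ 1/2 = 1/2
¬A = ¬3/4 = 1/4
¬¬A = ¬1/4 = 3/4
¬¬¬A = ¬3/4 = 1/4
(¬¬A ∧ B) ⊃ ¬¬¬A = 1/2 ⊃ 1/4 = 3/4
This gives 3/4 ≠ 1.

No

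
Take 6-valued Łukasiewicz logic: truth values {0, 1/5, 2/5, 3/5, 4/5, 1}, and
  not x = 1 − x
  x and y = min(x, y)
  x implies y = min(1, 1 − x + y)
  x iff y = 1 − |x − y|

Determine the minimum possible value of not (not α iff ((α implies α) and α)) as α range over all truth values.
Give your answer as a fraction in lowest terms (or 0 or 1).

Take α = 2/5:
not α = not 2/5 = 3/5
α implies α = 2/5 implies 2/5 = 1
(α implies α) and α = 1 and 2/5 = 2/5
not α iff ((α implies α) and α) = 3/5 iff 2/5 = 4/5
not (not α iff ((α implies α) and α)) = not 4/5 = 1/5
No assignment yields a value below 1/5, so this is the minimum.

1/5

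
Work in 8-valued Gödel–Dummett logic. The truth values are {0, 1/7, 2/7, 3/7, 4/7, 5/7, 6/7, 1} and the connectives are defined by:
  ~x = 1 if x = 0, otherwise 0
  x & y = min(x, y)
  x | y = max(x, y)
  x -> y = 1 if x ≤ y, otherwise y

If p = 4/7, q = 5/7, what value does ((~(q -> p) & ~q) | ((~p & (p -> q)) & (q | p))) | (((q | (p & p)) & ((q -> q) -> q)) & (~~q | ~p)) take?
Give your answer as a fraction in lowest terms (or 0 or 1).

5/7

q -> p = 5/7 -> 4/7 = 4/7
~(q -> p) = ~4/7 = 0
~q = ~5/7 = 0
~(q -> p) & ~q = 0 & 0 = 0
~p = ~4/7 = 0
p -> q = 4/7 -> 5/7 = 1
~p & (p -> q) = 0 & 1 = 0
q | p = 5/7 | 4/7 = 5/7
(~p & (p -> q)) & (q | p) = 0 & 5/7 = 0
(~(q -> p) & ~q) | ((~p & (p -> q)) & (q | p)) = 0 | 0 = 0
p & p = 4/7 & 4/7 = 4/7
q | (p & p) = 5/7 | 4/7 = 5/7
q -> q = 5/7 -> 5/7 = 1
(q -> q) -> q = 1 -> 5/7 = 5/7
(q | (p & p)) & ((q -> q) -> q) = 5/7 & 5/7 = 5/7
~q = ~5/7 = 0
~~q = ~0 = 1
~p = ~4/7 = 0
~~q | ~p = 1 | 0 = 1
((q | (p & p)) & ((q -> q) -> q)) & (~~q | ~p) = 5/7 & 1 = 5/7
((~(q -> p) & ~q) | ((~p & (p -> q)) & (q | p))) | (((q | (p & p)) & ((q -> q) -> q)) & (~~q | ~p)) = 0 | 5/7 = 5/7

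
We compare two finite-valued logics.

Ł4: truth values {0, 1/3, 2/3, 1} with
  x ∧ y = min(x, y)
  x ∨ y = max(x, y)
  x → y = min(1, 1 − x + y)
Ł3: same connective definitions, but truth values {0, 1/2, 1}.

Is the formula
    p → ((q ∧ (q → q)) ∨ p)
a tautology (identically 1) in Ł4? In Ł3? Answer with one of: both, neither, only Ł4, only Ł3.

In Ł4: every assignment gives 1 — tautology.
In Ł3: every assignment gives 1 — tautology.

both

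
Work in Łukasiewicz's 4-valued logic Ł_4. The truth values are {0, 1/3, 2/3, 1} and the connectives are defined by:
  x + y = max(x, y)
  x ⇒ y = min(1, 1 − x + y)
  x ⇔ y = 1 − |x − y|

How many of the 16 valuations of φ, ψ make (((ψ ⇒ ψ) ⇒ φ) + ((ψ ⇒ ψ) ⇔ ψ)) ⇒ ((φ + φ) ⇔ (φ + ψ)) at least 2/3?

φ = 0, ψ = 0 ↦ 1  ≥
φ = 0, ψ = 1/3 ↦ 1  ≥
φ = 0, ψ = 2/3 ↦ 2/3  ≥
φ = 0, ψ = 1 ↦ 0  <
φ = 1/3, ψ = 0 ↦ 1  ≥
φ = 1/3, ψ = 1/3 ↦ 1  ≥
φ = 1/3, ψ = 2/3 ↦ 1  ≥
φ = 1/3, ψ = 1 ↦ 1/3  <
φ = 2/3, ψ = 0 ↦ 1  ≥
φ = 2/3, ψ = 1/3 ↦ 1  ≥
φ = 2/3, ψ = 2/3 ↦ 1  ≥
φ = 2/3, ψ = 1 ↦ 2/3  ≥
φ = 1, ψ = 0 ↦ 1  ≥
φ = 1, ψ = 1/3 ↦ 1  ≥
φ = 1, ψ = 2/3 ↦ 1  ≥
φ = 1, ψ = 1 ↦ 1  ≥
So 14 of the 16 assignments meet the threshold.

14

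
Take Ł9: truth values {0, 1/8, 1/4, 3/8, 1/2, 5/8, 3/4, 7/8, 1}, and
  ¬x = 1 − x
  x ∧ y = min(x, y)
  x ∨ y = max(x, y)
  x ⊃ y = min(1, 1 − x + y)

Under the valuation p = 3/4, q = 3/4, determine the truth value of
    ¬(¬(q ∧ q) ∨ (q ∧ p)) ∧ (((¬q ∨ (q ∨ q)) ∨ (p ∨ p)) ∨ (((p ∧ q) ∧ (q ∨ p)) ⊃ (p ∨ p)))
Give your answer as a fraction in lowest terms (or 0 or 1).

q ∧ q = 3/4 ∧ 3/4 = 3/4
¬(q ∧ q) = ¬3/4 = 1/4
q ∧ p = 3/4 ∧ 3/4 = 3/4
¬(q ∧ q) ∨ (q ∧ p) = 1/4 ∨ 3/4 = 3/4
¬(¬(q ∧ q) ∨ (q ∧ p)) = ¬3/4 = 1/4
¬q = ¬3/4 = 1/4
q ∨ q = 3/4 ∨ 3/4 = 3/4
¬q ∨ (q ∨ q) = 1/4 ∨ 3/4 = 3/4
p ∨ p = 3/4 ∨ 3/4 = 3/4
(¬q ∨ (q ∨ q)) ∨ (p ∨ p) = 3/4 ∨ 3/4 = 3/4
p ∧ q = 3/4 ∧ 3/4 = 3/4
q ∨ p = 3/4 ∨ 3/4 = 3/4
(p ∧ q) ∧ (q ∨ p) = 3/4 ∧ 3/4 = 3/4
p ∨ p = 3/4 ∨ 3/4 = 3/4
((p ∧ q) ∧ (q ∨ p)) ⊃ (p ∨ p) = 3/4 ⊃ 3/4 = 1
((¬q ∨ (q ∨ q)) ∨ (p ∨ p)) ∨ (((p ∧ q) ∧ (q ∨ p)) ⊃ (p ∨ p)) = 3/4 ∨ 1 = 1
¬(¬(q ∧ q) ∨ (q ∧ p)) ∧ (((¬q ∨ (q ∨ q)) ∨ (p ∨ p)) ∨ (((p ∧ q) ∧ (q ∨ p)) ⊃ (p ∨ p))) = 1/4 ∧ 1 = 1/4

1/4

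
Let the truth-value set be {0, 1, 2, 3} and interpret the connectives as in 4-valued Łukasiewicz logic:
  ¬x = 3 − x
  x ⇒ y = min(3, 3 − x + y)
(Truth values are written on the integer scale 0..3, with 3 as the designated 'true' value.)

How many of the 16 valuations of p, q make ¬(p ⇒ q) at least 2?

p = 0, q = 0 ↦ 0  <
p = 0, q = 1 ↦ 0  <
p = 0, q = 2 ↦ 0  <
p = 0, q = 3 ↦ 0  <
p = 1, q = 0 ↦ 1  <
p = 1, q = 1 ↦ 0  <
p = 1, q = 2 ↦ 0  <
p = 1, q = 3 ↦ 0  <
p = 2, q = 0 ↦ 2  ≥
p = 2, q = 1 ↦ 1  <
p = 2, q = 2 ↦ 0  <
p = 2, q = 3 ↦ 0  <
p = 3, q = 0 ↦ 3  ≥
p = 3, q = 1 ↦ 2  ≥
p = 3, q = 2 ↦ 1  <
p = 3, q = 3 ↦ 0  <
So 3 of the 16 assignments meet the threshold.

3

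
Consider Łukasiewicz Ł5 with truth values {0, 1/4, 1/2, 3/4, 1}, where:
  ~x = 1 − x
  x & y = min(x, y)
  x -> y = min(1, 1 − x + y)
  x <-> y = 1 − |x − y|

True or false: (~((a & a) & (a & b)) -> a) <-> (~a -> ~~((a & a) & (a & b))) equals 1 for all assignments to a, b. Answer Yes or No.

Yes

At a = 1, b = 1/4, for instance:
a & a = 1 & 1 = 1
a & b = 1 & 1/4 = 1/4
(a & a) & (a & b) = 1 & 1/4 = 1/4
~((a & a) & (a & b)) = ~1/4 = 3/4
~((a & a) & (a & b)) -> a = 3/4 -> 1 = 1
~a = ~1 = 0
~~((a & a) & (a & b)) = ~3/4 = 1/4
~a -> ~~((a & a) & (a & b)) = 0 -> 1/4 = 1
(~((a & a) & (a & b)) -> a) <-> (~a -> ~~((a & a) & (a & b))) = 1 <-> 1 = 1
and checking the remaining 24 assignments likewise gives ≥ 1 in every case.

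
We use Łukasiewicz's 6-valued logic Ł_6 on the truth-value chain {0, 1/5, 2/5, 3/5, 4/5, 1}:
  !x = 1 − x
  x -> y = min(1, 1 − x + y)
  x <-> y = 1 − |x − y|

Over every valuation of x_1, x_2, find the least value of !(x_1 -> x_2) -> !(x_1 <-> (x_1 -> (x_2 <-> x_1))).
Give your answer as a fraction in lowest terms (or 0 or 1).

Take x_1 = 3/5, x_2 = 0:
x_1 -> x_2 = 3/5 -> 0 = 2/5
!(x_1 -> x_2) = !2/5 = 3/5
x_2 <-> x_1 = 0 <-> 3/5 = 2/5
x_1 -> (x_2 <-> x_1) = 3/5 -> 2/5 = 4/5
x_1 <-> (x_1 -> (x_2 <-> x_1)) = 3/5 <-> 4/5 = 4/5
!(x_1 <-> (x_1 -> (x_2 <-> x_1))) = !4/5 = 1/5
!(x_1 -> x_2) -> !(x_1 <-> (x_1 -> (x_2 <-> x_1))) = 3/5 -> 1/5 = 3/5
No assignment yields a value below 3/5, so this is the minimum.

3/5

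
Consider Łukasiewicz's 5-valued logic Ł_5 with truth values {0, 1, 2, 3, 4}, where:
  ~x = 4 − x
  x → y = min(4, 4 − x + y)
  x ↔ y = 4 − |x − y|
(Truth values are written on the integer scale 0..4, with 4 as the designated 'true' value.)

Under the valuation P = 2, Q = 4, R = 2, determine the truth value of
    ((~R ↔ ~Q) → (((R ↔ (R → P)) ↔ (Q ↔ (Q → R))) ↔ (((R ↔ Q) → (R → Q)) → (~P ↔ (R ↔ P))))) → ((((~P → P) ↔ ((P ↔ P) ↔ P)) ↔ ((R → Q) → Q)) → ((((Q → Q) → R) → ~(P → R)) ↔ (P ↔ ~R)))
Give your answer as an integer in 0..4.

~R = ~2 = 2
~Q = ~4 = 0
~R ↔ ~Q = 2 ↔ 0 = 2
R → P = 2 → 2 = 4
R ↔ (R → P) = 2 ↔ 4 = 2
Q → R = 4 → 2 = 2
Q ↔ (Q → R) = 4 ↔ 2 = 2
(R ↔ (R → P)) ↔ (Q ↔ (Q → R)) = 2 ↔ 2 = 4
R ↔ Q = 2 ↔ 4 = 2
R → Q = 2 → 4 = 4
(R ↔ Q) → (R → Q) = 2 → 4 = 4
~P = ~2 = 2
R ↔ P = 2 ↔ 2 = 4
~P ↔ (R ↔ P) = 2 ↔ 4 = 2
((R ↔ Q) → (R → Q)) → (~P ↔ (R ↔ P)) = 4 → 2 = 2
((R ↔ (R → P)) ↔ (Q ↔ (Q → R))) ↔ (((R ↔ Q) → (R → Q)) → (~P ↔ (R ↔ P))) = 4 ↔ 2 = 2
(~R ↔ ~Q) → (((R ↔ (R → P)) ↔ (Q ↔ (Q → R))) ↔ (((R ↔ Q) → (R → Q)) → (~P ↔ (R ↔ P)))) = 2 → 2 = 4
~P = ~2 = 2
~P → P = 2 → 2 = 4
P ↔ P = 2 ↔ 2 = 4
(P ↔ P) ↔ P = 4 ↔ 2 = 2
(~P → P) ↔ ((P ↔ P) ↔ P) = 4 ↔ 2 = 2
R → Q = 2 → 4 = 4
(R → Q) → Q = 4 → 4 = 4
((~P → P) ↔ ((P ↔ P) ↔ P)) ↔ ((R → Q) → Q) = 2 ↔ 4 = 2
Q → Q = 4 → 4 = 4
(Q → Q) → R = 4 → 2 = 2
P → R = 2 → 2 = 4
~(P → R) = ~4 = 0
((Q → Q) → R) → ~(P → R) = 2 → 0 = 2
~R = ~2 = 2
P ↔ ~R = 2 ↔ 2 = 4
(((Q → Q) → R) → ~(P → R)) ↔ (P ↔ ~R) = 2 ↔ 4 = 2
(((~P → P) ↔ ((P ↔ P) ↔ P)) ↔ ((R → Q) → Q)) → ((((Q → Q) → R) → ~(P → R)) ↔ (P ↔ ~R)) = 2 → 2 = 4
((~R ↔ ~Q) → (((R ↔ (R → P)) ↔ (Q ↔ (Q → R))) ↔ (((R ↔ Q) → (R → Q)) → (~P ↔ (R ↔ P))))) → ((((~P → P) ↔ ((P ↔ P) ↔ P)) ↔ ((R → Q) → Q)) → ((((Q → Q) → R) → ~(P → R)) ↔ (P ↔ ~R))) = 4 → 4 = 4

4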